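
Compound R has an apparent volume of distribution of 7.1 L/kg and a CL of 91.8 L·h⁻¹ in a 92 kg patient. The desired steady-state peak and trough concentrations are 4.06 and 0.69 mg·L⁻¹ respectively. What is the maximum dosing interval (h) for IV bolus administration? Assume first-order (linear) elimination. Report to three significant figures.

12.6 h

Total Vd = 7.1 × 92 = 653.2 L
k = CL / Vd = 91.80 / 653.2 = 0.1405 h⁻¹
Between IV bolus doses, concentration decays as C = C₀·e^(−kτ), so C_peak/C_trough = e^(kτ).
τ_max = ln(C_peak/C_trough) / k = ln(4.06/0.69) / 0.1405 = 1.772 / 0.1405 = 12.61 h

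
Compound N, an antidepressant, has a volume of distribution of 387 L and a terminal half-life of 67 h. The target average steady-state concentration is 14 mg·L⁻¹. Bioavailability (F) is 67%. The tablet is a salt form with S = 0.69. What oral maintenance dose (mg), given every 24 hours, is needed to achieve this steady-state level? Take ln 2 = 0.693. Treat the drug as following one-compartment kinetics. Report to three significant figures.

CL = ln 2 · Vd / t½ = 0.693 × 387.0 / 67 = 4.003 L/h
D = CL × Css × τ / F / S = 4.003 × 14 × 24 / 0.67 / 0.69 = 2909 mg

2910 mg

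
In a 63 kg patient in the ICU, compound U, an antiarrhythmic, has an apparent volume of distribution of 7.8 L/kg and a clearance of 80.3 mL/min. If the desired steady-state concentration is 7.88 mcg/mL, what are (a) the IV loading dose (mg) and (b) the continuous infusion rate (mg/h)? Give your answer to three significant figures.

(a) 3870 mg; (b) 38.0 mg/h

Vd(total) = 63 kg × 7.8 L/kg = 491.4 L
Loading dose = Vd × C = 491.4 × 7.88 = 3872 mg
CL = 80.3 mL/min = 80.3 × 0.06 = 4.818 L/h
Infusion rate = 4.818 L/h × 7.88 mg/L = 37.97 mg/h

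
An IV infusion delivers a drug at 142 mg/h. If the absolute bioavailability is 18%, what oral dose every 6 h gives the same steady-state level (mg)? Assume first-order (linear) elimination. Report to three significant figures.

4730 mg

To maintain the same Css, the systemic dosing rate must be unchanged: F·D/τ = infusion rate.
D = rate × τ / F = 142 × 6 / 0.18 = 4733 mg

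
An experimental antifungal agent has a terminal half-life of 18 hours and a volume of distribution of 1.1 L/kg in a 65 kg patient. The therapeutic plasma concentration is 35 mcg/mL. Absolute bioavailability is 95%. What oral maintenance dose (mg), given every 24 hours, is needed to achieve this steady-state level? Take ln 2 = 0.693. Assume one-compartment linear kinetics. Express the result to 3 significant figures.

2430 mg

Vd = 1.1 L/kg × 65 kg = 71.50 L
CL = 0.693 × Vd / t½ = 0.693 × 71.50 / 18 = 2.753 L/h
D = CL × Css × τ / F = 2.753 × 35 × 24 / 0.95 = 2434 mg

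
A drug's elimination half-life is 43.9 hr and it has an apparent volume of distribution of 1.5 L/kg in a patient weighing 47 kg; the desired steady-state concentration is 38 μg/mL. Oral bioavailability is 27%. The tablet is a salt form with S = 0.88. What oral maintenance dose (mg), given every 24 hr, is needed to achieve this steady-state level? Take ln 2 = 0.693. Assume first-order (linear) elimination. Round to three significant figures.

Vd = 1.5 L/kg × 47 kg = 70.50 L
CL = 0.693 × Vd / t½ = 0.693 × 70.50 / 43.9 = 1.113 L/h
D = CL × Css × τ / F / S = 1.113 × 38 × 24 / 0.27 / 0.88 = 4272 mg

4270 mg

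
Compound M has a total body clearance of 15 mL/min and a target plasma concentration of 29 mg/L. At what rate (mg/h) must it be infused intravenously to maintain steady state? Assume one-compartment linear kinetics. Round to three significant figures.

CL = 15 mL/min × 60/1000 = 0.9000 L/h
At steady state, infusion rate equals elimination rate: rate in = CL × Css.
Rate = CL × Css = 0.9000 × 29 = 26.10 mg/h

26.1 mg/h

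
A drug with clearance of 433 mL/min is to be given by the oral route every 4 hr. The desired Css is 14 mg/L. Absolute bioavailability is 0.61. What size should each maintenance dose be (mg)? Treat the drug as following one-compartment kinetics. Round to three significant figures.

CL = 433 mL/min × 60/1000 = 25.98 L/h
D = CL × Css × τ / F = 25.98 × 14 × 4 / 0.61 = 2385 mg

2390 mg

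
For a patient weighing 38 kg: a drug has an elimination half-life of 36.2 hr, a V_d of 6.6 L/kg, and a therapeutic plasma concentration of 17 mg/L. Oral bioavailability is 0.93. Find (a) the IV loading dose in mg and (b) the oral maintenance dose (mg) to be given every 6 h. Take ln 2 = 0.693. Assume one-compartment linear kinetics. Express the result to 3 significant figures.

(a) 4260 mg; (b) 527 mg

Vd = 6.6 L/kg × 38 kg = 250.8 L
LD = Vd × C = 250.8 × 17 = 4264 mg
CL = 0.693 × Vd / t½ = 0.693 × 250.8 / 36.2 = 4.801 L/h
D = CL × Css × τ / F = 4.801 × 17 × 6 / 0.93 = 526.6 mg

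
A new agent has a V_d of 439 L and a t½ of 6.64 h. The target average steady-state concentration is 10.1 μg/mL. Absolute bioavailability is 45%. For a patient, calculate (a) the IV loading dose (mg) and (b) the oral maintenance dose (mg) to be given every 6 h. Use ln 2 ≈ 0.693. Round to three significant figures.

(a) 4430 mg; (b) 6170 mg

LD = Vd × C = 439.0 × 10.1 = 4434 mg
CL = 0.693 × Vd / t½ = 0.693 × 439.0 / 6.64 = 45.82 L/h
D = CL × Css × τ / F = 45.82 × 10.1 × 6 / 0.45 = 6170 mg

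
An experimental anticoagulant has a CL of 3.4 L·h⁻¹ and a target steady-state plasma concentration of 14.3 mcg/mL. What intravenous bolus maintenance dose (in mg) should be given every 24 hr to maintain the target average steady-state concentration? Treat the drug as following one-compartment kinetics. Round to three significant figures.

At steady state, dose per interval replaces the amount cleared in that interval: D/τ = CL·Css.
D = CL × Css × τ = 3.400 × 14.3 × 24 = 1167 mg

1170 mg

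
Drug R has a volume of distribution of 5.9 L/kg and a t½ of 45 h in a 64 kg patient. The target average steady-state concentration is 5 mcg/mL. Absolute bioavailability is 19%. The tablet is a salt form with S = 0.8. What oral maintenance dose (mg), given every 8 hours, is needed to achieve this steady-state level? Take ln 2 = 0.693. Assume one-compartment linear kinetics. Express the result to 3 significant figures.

Vd(total) = 64 kg × 5.9 L/kg = 377.6 L
CL = 0.693 × Vd / t½ = 0.693 × 377.6 / 45 = 5.815 L/h
D = CL × Css × τ / F / S = 5.815 × 5 × 8 / 0.19 / 0.8 = 1530 mg

1530 mg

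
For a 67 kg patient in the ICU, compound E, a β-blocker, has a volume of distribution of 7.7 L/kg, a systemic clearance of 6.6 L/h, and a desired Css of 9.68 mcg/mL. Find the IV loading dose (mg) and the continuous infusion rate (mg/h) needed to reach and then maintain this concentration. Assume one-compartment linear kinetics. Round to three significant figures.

Total Vd = 7.7 × 67 = 515.9 L
LD = Vd · C_target = 515.9 × 9.68 = 4994 mg
Maintenance: replace elimination → rate = CL × Css = 6.600 × 9.68 = 63.89 mg/h

(a) 4990 mg; (b) 63.9 mg/h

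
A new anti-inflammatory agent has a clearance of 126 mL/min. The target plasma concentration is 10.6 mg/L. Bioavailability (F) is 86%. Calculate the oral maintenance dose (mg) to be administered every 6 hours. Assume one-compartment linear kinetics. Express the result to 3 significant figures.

559 mg

CL = 126 mL/min = 126 × 0.06 = 7.560 L/h
At steady state, dose per interval replaces the amount cleared in that interval: F·D/τ = CL·Css.
D = CL × Css × τ / F = 7.560 × 10.6 × 6 / 0.86 = 559.1 mg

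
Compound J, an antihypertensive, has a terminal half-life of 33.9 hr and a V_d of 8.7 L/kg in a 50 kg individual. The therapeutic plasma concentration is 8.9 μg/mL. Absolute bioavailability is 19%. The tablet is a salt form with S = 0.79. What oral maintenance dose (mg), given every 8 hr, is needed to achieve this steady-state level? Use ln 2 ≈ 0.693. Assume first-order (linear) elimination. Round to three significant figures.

4220 mg

Vd = 8.7 L/kg × 50 kg = 435.0 L
CL = 0.693 × Vd / t½ = 0.693 × 435.0 / 33.9 = 8.892 L/h
D = CL × Css × τ / F / S = 8.892 × 8.9 × 8 / 0.19 / 0.79 = 4218 mg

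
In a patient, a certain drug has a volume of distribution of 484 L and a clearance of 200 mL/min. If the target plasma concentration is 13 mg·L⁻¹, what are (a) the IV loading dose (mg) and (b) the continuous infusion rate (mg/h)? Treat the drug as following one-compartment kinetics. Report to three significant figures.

Loading dose = Vd × C = 484.0 × 13 = 6292 mg
Convert clearance: 200 mL/min × 60 min/h ÷ 1000 mL/L = 12.00 L/h
Maintenance infusion rate = CL × Css = 12.00 × 13 = 156.0 mg/h

(a) 6290 mg; (b) 156 mg/h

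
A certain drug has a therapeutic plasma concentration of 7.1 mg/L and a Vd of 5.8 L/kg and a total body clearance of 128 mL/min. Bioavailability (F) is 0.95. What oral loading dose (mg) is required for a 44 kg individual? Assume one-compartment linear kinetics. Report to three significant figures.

1910 mg

Vd(total) = 44 kg × 5.8 L/kg = 255.2 L
LD = Vd × C / F = 255.2 × 7.100 / 0.95 = 1907 mg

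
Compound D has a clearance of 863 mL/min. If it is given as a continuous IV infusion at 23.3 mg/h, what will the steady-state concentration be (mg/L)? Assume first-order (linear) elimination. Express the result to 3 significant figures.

Convert clearance: 863 mL/min × 60 min/h ÷ 1000 mL/L = 51.78 L/h
Css = rate / CL = 23.3 / 51.78 = 0.4500 mg/L

0.450 mg/L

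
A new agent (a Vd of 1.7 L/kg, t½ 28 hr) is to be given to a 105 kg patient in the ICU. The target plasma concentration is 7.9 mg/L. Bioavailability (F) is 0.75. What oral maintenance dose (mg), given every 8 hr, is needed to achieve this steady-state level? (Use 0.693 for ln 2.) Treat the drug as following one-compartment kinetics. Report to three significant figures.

Vd = 1.7 L/kg × 105 kg = 178.5 L
k = 0.693/28 = 0.02475 h⁻¹, so CL = k·Vd = 0.02475 × 178.5 = 4.418 L/h
D = CL × Css × τ / F = 4.418 × 7.9 × 8 / 0.75 = 372.3 mg

372 mg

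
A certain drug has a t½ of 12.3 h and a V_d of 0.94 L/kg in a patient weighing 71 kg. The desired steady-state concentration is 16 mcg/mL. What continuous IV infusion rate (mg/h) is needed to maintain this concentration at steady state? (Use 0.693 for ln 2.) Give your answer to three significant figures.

60.2 mg/h

Vd(total) = 71 kg × 0.94 L/kg = 66.74 L
k = 0.693/12.3 = 0.05634 h⁻¹, so CL = k·Vd = 0.05634 × 66.74 = 3.760 L/h
Infusion rate = CL × Css = 3.760 × 16 = 60.16 mg/h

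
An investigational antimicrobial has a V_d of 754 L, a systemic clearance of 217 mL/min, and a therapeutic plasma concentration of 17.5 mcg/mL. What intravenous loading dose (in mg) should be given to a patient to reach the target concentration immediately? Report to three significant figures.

13200 mg

LD = Vd × C = 754.0 × 17.50 = 13200 mg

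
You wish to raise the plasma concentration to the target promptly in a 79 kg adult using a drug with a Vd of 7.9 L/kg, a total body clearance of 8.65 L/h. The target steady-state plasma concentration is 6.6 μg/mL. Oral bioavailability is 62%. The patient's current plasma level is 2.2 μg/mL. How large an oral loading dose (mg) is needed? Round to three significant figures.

Total Vd = 7.9 × 79 = 624.1 L
The loading dose fills Vd to the target concentration; clearance is irrelevant here.
Concentration deficit ΔC = 6.6 − 2.2 = 4.400 mg/L
LD = Vd × ΔC / F = 624.1 × 4.400 / 0.62 = 4429 mg

4430 mg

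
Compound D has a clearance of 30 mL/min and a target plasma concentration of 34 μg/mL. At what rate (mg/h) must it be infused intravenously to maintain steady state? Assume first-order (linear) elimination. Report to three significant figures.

CL = 30 mL/min = 30 × 0.06 = 1.800 L/h
At steady state, infusion rate equals elimination rate: rate in = CL × Css.
Infusion rate = CL · Css = 1.800 L/h × 34 mg/L = 61.20 mg/h

61.2 mg/h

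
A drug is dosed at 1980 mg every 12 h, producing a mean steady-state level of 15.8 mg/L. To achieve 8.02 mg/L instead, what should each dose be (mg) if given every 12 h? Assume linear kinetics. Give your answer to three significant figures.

1010 mg

With linear kinetics, Css is proportional to dose rate (D/τ) at fixed clearance.
D₂ = D₁ × (Css,target / Css,current) = 1980 × 8.02/15.8 = 1005 mg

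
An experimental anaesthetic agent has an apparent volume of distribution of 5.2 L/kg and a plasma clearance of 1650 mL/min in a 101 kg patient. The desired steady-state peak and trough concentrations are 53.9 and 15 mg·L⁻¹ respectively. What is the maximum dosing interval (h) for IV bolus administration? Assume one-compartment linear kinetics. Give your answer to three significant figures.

Vd(total) = 101 kg × 5.2 L/kg = 525.2 L
CL = 1650 mL/min × 60/1000 = 99.00 L/h
k = CL / Vd = 99.00 / 525.2 = 0.1885 h⁻¹
Between IV bolus doses, concentration decays as C = C₀·e^(−kτ), so C_peak/C_trough = e^(kτ).
τ_max = ln(C_peak/C_trough) / k = ln(53.9/15) / 0.1885 = 1.279 / 0.1885 = 6.785 h

6.79 h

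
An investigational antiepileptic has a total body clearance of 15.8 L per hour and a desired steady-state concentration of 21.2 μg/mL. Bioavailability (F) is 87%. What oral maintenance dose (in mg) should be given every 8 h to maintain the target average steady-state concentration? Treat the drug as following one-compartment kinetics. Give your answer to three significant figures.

3080 mg

At steady state, dose per interval replaces the amount cleared in that interval: F·D/τ = CL·Css.
D = CL × Css × τ / F = 15.80 × 21.2 × 8 / 0.87 = 3080 mg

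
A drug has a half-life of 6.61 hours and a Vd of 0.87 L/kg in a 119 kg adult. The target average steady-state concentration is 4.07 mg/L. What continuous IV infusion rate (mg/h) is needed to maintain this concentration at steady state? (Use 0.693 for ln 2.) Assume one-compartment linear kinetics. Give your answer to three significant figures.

44.2 mg/h

Total Vd = 0.87 × 119 = 103.5 L
k = 0.693/6.61 = 0.1048 h⁻¹, so CL = k·Vd = 0.1048 × 103.5 = 10.85 L/h
Infusion rate = CL × Css = 10.85 × 4.07 = 44.16 mg/h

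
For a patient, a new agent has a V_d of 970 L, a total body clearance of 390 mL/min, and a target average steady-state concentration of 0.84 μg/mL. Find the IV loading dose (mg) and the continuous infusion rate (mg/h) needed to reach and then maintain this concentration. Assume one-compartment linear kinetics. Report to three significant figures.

(a) 815 mg; (b) 19.7 mg/h

Loading dose = Vd × C = 970.0 × 0.84 = 814.8 mg
CL = 390 mL/min = 390 × 0.06 = 23.40 L/h
Infusion rate = 23.40 L/h × 0.84 mg/L = 19.66 mg/h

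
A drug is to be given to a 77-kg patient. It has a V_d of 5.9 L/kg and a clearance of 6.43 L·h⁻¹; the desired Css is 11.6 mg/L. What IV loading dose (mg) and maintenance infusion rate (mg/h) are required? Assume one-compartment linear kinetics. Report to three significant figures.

Vd(total) = 77 kg × 5.9 L/kg = 454.3 L
Loading: fill Vd to C_target → 454.3 L × 11.6 mg/L = 5270 mg
Maintenance infusion rate = CL × Css = 6.430 × 11.6 = 74.59 mg/h

(a) 5270 mg; (b) 74.6 mg/h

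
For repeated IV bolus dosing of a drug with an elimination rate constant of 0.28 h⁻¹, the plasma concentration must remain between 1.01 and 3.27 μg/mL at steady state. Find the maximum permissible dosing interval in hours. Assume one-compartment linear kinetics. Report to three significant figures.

4.20 h

Between IV bolus doses, concentration decays as C = C₀·e^(−kτ), so C_peak/C_trough = e^(kτ).
τ_max = ln(C_peak/C_trough) / k = ln(3.27/1.01) / 0.2800 = 1.175 / 0.2800 = 4.196 h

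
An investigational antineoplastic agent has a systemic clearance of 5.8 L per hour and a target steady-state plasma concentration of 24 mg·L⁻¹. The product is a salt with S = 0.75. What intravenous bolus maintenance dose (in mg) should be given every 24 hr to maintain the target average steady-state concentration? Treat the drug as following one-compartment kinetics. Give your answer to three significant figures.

At steady state, dose per interval replaces the amount cleared in that interval: S·D/τ = CL·Css.
D = CL × Css × τ / S = 5.800 × 24 × 24 / 0.75 = 4454 mg

4450 mg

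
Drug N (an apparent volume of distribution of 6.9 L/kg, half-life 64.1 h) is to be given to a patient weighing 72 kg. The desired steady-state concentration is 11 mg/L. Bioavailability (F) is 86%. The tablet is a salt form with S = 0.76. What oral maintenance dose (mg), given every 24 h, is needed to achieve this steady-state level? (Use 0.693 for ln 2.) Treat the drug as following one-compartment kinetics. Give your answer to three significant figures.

Vd(total) = 72 kg × 6.9 L/kg = 496.8 L
k = 0.693/64.1 = 0.01081 h⁻¹, so CL = k·Vd = 0.01081 × 496.8 = 5.370 L/h
D = CL × Css × τ / F / S = 5.370 × 11 × 24 / 0.86 / 0.76 = 2169 mg

2170 mg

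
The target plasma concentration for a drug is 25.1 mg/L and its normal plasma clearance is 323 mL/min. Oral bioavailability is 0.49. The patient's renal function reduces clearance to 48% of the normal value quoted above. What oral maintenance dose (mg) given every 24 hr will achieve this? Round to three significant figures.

11400 mg

CL = 323 mL/min × 60/1000 = 19.38 L/h
Patient clearance = 0.48 × 19.38 = 9.302 L/h
At steady state, dose per interval replaces the amount cleared in that interval: F·D/τ = CL·Css.
D = CL × Css × τ / F = 9.302 × 25.1 × 24 / 0.49 = 11440 mg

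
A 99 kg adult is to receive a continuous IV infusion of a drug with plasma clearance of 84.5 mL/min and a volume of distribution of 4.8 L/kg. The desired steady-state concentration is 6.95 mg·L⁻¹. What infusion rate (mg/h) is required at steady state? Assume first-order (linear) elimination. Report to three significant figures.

CL = 84.5 mL/min = 84.5 × 0.06 = 5.070 L/h
At steady state, infusion rate equals elimination rate: rate in = CL × Css.
Infusion rate = CL · Css = 5.070 L/h × 6.95 mg/L = 35.24 mg/h

35.2 mg/h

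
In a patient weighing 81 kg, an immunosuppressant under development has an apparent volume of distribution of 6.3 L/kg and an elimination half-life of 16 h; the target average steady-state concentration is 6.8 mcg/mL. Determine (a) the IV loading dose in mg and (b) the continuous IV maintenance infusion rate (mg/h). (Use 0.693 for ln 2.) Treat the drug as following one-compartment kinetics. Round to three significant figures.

Vd = 6.3 L/kg × 81 kg = 510.3 L
LD = Vd × C = 510.3 × 6.8 = 3470 mg
CL = 0.693 × Vd / t½ = 0.693 × 510.3 / 16 = 22.10 L/h
Infusion rate = CL × Css = 22.10 × 6.8 = 150.3 mg/h

(a) 3470 mg; (b) 150 mg/h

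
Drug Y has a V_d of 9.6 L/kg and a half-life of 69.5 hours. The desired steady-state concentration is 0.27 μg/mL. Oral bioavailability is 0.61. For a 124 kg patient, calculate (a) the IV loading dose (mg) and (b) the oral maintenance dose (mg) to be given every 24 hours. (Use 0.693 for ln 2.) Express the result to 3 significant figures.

Total Vd = 9.6 × 124 = 1190 L
LD = Vd × C = 1190 × 0.27 = 321.3 mg
CL = 0.693 × Vd / t½ = 0.693 × 1190 / 69.5 = 11.87 L/h
D = CL × Css × τ / F = 11.87 × 0.27 × 24 / 0.61 = 126.1 mg

(a) 321 mg; (b) 126 mg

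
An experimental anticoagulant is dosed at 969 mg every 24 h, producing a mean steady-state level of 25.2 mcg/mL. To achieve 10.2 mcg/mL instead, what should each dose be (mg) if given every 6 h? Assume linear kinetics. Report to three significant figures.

For first-order elimination, Css ∝ F·D/(CL·τ); F and CL are unchanged, so Css ∝ D/τ.
D₂ = D₁ × (Css,target / Css,current) × (τ₂/τ₁) = 969 × (10.2/25.2) × (6/24) = 98.05 mg

98.1 mg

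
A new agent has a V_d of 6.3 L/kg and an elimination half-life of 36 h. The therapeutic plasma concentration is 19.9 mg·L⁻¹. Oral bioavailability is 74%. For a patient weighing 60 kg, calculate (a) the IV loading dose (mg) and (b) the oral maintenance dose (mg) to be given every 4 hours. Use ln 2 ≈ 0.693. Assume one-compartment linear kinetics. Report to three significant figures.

(a) 7520 mg; (b) 783 mg

Vd = 6.3 L/kg × 60 kg = 378.0 L
LD = Vd × C = 378.0 × 19.9 = 7522 mg
CL = 0.693 × Vd / t½ = 0.693 × 378.0 / 36 = 7.277 L/h
D = CL × Css × τ / F = 7.277 × 19.9 × 4 / 0.74 = 782.8 mg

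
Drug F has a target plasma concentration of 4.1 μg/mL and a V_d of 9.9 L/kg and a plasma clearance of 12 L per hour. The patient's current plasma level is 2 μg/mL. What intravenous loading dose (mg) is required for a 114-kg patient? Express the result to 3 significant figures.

Vd = 9.9 L/kg × 114 kg = 1129 L
Concentration deficit ΔC = 4.1 − 2 = 2.100 mg/L
LD = Vd × ΔC = 1129 × 2.100 = 2371 mg

2370 mg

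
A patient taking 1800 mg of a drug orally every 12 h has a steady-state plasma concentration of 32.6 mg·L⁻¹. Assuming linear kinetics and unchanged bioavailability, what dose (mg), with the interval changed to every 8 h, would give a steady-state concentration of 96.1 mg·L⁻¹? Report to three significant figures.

3540 mg

For first-order elimination, Css ∝ F·D/(CL·τ); F and CL are unchanged, so Css ∝ D/τ.
D₂ = D₁ × (Css,target / Css,current) × (τ₂/τ₁) = 1800 × (96.1/32.6) × (8/12) = 3537 mg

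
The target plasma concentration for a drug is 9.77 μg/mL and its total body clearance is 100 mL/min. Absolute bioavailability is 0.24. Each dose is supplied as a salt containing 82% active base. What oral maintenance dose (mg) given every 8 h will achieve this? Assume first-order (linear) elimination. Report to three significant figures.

CL = 100 mL/min = 100 × 0.06 = 6.000 L/h
D = CL × Css × τ / F / S = 6.000 × 9.77 × 8 / 0.24 / 0.82 = 2383 mg

2380 mg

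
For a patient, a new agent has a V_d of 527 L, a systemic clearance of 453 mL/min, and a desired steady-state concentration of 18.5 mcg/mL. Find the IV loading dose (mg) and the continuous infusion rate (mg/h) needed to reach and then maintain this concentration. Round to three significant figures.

LD = Vd · C_target = 527.0 × 18.5 = 9750 mg
Convert clearance: 453 mL/min × 60 min/h ÷ 1000 mL/L = 27.18 L/h
Infusion rate = 27.18 L/h × 18.5 mg/L = 502.8 mg/h

(a) 9750 mg; (b) 503 mg/h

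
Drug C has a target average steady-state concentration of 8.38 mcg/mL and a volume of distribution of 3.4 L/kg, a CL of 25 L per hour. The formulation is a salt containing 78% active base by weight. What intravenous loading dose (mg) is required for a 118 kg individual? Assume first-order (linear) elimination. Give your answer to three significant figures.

Vd(total) = 118 kg × 3.4 L/kg = 401.2 L
LD = Vd × C / S = 401.2 × 8.380 / 0.78 = 4310 mg

4310 mg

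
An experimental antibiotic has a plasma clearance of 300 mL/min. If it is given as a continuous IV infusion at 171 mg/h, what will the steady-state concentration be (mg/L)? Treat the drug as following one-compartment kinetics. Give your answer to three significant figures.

CL = 300 mL/min × 60/1000 = 18.00 L/h
Css = rate / CL = 171 / 18.00 = 9.500 mg/L

9.50 mg/L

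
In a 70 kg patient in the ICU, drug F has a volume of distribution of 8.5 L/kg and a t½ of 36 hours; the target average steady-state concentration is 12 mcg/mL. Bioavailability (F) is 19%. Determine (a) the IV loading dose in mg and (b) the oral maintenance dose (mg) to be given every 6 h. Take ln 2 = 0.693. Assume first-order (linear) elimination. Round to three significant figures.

Vd = 8.5 L/kg × 70 kg = 595.0 L
LD = Vd × C = 595.0 × 12 = 7140 mg
CL = 0.693 × Vd / t½ = 0.693 × 595.0 / 36 = 11.45 L/h
D = CL × Css × τ / F = 11.45 × 12 × 6 / 0.19 = 4339 mg

(a) 7140 mg; (b) 4340 mg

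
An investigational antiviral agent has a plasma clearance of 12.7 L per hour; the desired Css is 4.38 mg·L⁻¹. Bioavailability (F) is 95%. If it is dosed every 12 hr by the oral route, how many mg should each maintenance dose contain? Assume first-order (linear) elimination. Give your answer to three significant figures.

D = CL × Css × τ / F = 12.70 × 4.38 × 12 / 0.95 = 702.6 mg

703 mg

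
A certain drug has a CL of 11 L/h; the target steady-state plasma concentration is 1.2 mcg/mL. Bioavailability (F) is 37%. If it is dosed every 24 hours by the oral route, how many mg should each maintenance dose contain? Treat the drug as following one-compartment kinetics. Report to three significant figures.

D = CL × Css × τ / F = 11.00 × 1.2 × 24 / 0.37 = 856.2 mg

856 mg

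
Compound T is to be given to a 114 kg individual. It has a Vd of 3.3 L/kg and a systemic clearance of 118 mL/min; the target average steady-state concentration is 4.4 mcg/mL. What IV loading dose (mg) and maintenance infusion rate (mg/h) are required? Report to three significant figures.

(a) 1660 mg; (b) 31.2 mg/h

Total Vd = 3.3 × 114 = 376.2 L
Loading: fill Vd to C_target → 376.2 L × 4.4 mg/L = 1655 mg
CL = 118 mL/min × 60/1000 = 7.080 L/h
Maintenance: replace elimination → rate = CL × Css = 7.080 × 4.4 = 31.15 mg/h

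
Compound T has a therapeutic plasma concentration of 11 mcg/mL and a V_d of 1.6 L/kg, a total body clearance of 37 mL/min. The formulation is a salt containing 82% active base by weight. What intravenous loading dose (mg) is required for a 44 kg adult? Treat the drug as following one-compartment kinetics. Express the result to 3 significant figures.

Vd(total) = 44 kg × 1.6 L/kg = 70.40 L
LD = Vd × C / S = 70.40 × 11.00 / 0.82 = 944.4 mg

944 mg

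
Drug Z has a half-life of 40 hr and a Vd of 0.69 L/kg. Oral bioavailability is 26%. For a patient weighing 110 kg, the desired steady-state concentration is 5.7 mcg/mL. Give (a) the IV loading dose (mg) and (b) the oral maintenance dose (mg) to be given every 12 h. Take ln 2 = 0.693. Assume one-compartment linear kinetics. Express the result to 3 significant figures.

(a) 433 mg; (b) 346 mg

Total Vd = 0.69 × 110 = 75.90 L
LD = Vd × C = 75.90 × 5.7 = 432.6 mg
CL = 0.693 × Vd / t½ = 0.693 × 75.90 / 40 = 1.315 L/h
D = CL × Css × τ / F = 1.315 × 5.7 × 12 / 0.26 = 345.9 mg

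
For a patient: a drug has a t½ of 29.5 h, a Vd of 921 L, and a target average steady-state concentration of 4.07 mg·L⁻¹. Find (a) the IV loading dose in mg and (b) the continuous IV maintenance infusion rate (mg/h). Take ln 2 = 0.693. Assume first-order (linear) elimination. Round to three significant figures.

(a) 3750 mg; (b) 88.1 mg/h

LD = Vd × C = 921.0 × 4.07 = 3748 mg
CL = 0.693 × Vd / t½ = 0.693 × 921.0 / 29.5 = 21.64 L/h
Infusion rate = CL × Css = 21.64 × 4.07 = 88.07 mg/h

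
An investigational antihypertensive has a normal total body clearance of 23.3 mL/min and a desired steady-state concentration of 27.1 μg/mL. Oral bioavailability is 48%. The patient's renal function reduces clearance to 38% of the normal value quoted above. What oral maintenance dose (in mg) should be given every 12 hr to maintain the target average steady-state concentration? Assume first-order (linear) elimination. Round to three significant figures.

360 mg

Convert clearance: 23.3 mL/min × 60 min/h ÷ 1000 mL/L = 1.398 L/h
Patient clearance = 0.38 × 1.398 = 0.5312 L/h
D = CL × Css × τ / F = 0.5312 × 27.1 × 12 / 0.48 = 359.9 mg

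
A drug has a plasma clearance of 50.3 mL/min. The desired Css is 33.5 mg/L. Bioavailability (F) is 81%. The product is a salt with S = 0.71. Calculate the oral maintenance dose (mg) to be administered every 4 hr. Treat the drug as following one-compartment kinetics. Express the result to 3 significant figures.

703 mg

CL = 50.3 mL/min × 60/1000 = 3.018 L/h
At steady state, dose per interval replaces the amount cleared in that interval: F·S·D/τ = CL·Css.
D = CL × Css × τ / F / S = 3.018 × 33.5 × 4 / 0.81 / 0.71 = 703.2 mg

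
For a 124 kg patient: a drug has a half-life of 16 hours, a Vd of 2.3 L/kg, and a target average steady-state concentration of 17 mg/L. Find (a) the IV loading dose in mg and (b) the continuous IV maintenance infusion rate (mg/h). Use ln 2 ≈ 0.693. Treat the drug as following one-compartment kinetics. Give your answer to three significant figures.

Total Vd = 2.3 × 124 = 285.2 L
LD = Vd × C = 285.2 × 17 = 4848 mg
CL = 0.693 × Vd / t½ = 0.693 × 285.2 / 16 = 12.35 L/h
Infusion rate = CL × Css = 12.35 × 17 = 210.0 mg/h

(a) 4850 mg; (b) 210 mg/h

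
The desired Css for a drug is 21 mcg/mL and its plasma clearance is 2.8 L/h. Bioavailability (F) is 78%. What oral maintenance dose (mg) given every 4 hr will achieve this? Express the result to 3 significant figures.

D = CL × Css × τ / F = 2.800 × 21 × 4 / 0.78 = 301.5 mg

302 mg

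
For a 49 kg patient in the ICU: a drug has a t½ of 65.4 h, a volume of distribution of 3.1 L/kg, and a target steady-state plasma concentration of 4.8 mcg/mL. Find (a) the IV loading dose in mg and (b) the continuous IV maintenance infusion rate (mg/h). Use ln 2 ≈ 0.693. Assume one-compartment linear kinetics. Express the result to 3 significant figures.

(a) 729 mg; (b) 7.73 mg/h

Vd = 3.1 L/kg × 49 kg = 151.9 L
LD = Vd × C = 151.9 × 4.8 = 729.1 mg
CL = 0.693 × Vd / t½ = 0.693 × 151.9 / 65.4 = 1.610 L/h
Infusion rate = CL × Css = 1.610 × 4.8 = 7.728 mg/h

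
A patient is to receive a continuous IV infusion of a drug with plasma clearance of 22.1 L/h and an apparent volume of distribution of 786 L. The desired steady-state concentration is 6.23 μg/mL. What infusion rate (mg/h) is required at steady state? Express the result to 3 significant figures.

138 mg/h

Vd does not affect the maintenance rate; only clearance governs steady-state input.
Infusion rate = CL · Css = 22.10 L/h × 6.23 mg/L = 137.7 mg/h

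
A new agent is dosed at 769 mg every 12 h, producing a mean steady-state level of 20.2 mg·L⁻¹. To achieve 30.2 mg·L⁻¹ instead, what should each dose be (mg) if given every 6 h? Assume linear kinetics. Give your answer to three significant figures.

575 mg

With linear kinetics, Css is proportional to dose rate (D/τ) at fixed clearance.
D₂ = D₁ × (Css,target / Css,current) × (τ₂/τ₁) = 769 × (30.2/20.2) × (6/12) = 574.8 mg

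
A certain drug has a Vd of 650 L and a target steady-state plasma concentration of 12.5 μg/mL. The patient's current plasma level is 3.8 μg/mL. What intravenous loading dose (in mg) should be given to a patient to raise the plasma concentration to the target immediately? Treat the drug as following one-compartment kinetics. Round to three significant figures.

5660 mg

Concentration deficit ΔC = 12.5 − 3.8 = 8.700 mg/L
LD = Vd × ΔC = 650.0 × 8.700 = 5655 mg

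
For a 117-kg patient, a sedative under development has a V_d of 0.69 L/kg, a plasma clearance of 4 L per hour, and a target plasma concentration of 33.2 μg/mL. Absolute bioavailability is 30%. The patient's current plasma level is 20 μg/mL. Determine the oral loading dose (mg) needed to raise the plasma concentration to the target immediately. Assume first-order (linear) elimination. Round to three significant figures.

Total Vd = 0.69 × 117 = 80.73 L
The loading dose fills Vd to the target concentration; clearance is irrelevant here.
Concentration deficit ΔC = 33.2 − 20 = 13.20 mg/L
LD = Vd × ΔC / F = 80.73 × 13.20 / 0.3 = 3552 mg

3550 mg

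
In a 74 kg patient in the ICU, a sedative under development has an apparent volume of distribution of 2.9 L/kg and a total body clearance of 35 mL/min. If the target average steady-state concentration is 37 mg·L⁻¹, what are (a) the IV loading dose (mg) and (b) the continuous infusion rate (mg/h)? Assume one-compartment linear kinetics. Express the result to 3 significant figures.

Vd(total) = 74 kg × 2.9 L/kg = 214.6 L
LD = Vd · C_target = 214.6 × 37 = 7940 mg
CL = 35 mL/min × 60/1000 = 2.100 L/h
Maintenance: replace elimination → rate = CL × Css = 2.100 × 37 = 77.70 mg/h

(a) 7940 mg; (b) 77.7 mg/h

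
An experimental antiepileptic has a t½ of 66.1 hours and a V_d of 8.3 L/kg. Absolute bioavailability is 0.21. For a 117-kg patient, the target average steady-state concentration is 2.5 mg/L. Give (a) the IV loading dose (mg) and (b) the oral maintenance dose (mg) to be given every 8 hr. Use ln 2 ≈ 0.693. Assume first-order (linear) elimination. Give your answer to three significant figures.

Total Vd = 8.3 × 117 = 971.1 L
LD = Vd × C = 971.1 × 2.5 = 2428 mg
CL = 0.693 × Vd / t½ = 0.693 × 971.1 / 66.1 = 10.18 L/h
D = CL × Css × τ / F = 10.18 × 2.5 × 8 / 0.21 = 969.5 mg

(a) 2430 mg; (b) 970 mg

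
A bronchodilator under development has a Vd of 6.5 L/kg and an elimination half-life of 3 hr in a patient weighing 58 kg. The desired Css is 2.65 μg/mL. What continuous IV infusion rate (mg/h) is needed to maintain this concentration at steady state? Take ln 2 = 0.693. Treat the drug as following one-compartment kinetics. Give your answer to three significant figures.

231 mg/h

Total Vd = 6.5 × 58 = 377.0 L
k = 0.693/3 = 0.2310 h⁻¹, so CL = k·Vd = 0.2310 × 377.0 = 87.09 L/h
Infusion rate = CL × Css = 87.09 × 2.65 = 230.8 mg/h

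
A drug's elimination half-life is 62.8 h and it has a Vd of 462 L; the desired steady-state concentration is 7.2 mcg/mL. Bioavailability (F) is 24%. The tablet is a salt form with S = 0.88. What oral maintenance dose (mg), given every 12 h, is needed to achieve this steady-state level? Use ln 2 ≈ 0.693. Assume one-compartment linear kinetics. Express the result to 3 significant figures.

2090 mg

CL = 0.693 × Vd / t½ = 0.693 × 462.0 / 62.8 = 5.098 L/h
D = CL × Css × τ / F / S = 5.098 × 7.2 × 12 / 0.24 / 0.88 = 2086 mg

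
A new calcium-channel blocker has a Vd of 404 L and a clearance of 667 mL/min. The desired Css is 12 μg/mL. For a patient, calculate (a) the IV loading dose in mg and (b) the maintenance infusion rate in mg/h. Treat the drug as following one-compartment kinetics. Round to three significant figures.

(a) 4850 mg; (b) 480 mg/h

Loading dose = Vd × C = 404.0 × 12 = 4848 mg
CL = 667 mL/min × 60/1000 = 40.02 L/h
Infusion rate = 40.02 L/h × 12 mg/L = 480.2 mg/h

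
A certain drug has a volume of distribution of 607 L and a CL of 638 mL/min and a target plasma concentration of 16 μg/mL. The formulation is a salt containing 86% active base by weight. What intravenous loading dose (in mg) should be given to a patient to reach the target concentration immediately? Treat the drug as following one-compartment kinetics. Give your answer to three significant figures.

11300 mg

The loading dose fills Vd to the target concentration.
LD = Vd × C / S = 607.0 × 16.00 / 0.86 = 11290 mg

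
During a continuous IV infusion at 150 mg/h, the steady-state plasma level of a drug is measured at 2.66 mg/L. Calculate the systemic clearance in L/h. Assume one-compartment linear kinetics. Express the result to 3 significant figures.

At steady state, infusion rate = CL × Css, so CL = rate / Css.
CL = 150 / 2.66 = 56.39 L/h

56.4 L/h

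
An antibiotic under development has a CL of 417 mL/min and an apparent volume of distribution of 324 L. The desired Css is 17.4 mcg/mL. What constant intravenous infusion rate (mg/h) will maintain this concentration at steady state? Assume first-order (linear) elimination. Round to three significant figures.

CL = 417 mL/min = 417 × 0.06 = 25.02 L/h
R₀ = 25.02 × 17.4 = 435.3 mg/h

435 mg/h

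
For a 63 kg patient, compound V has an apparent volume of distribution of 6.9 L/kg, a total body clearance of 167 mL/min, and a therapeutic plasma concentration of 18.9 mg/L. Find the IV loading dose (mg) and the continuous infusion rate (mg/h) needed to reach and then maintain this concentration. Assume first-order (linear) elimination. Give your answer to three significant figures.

(a) 8220 mg; (b) 189 mg/h

Vd(total) = 63 kg × 6.9 L/kg = 434.7 L
Loading: fill Vd to C_target → 434.7 L × 18.9 mg/L = 8216 mg
Convert clearance: 167 mL/min × 60 min/h ÷ 1000 mL/L = 10.02 L/h
Infusion rate = 10.02 L/h × 18.9 mg/L = 189.4 mg/h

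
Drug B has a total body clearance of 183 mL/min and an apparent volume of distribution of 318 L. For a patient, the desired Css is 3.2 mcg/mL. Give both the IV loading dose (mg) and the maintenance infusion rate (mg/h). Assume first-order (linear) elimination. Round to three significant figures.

(a) 1020 mg; (b) 35.1 mg/h

LD = Vd · C_target = 318.0 × 3.2 = 1018 mg
CL = 183 mL/min × 60/1000 = 10.98 L/h
Maintenance: replace elimination → rate = CL × Css = 10.98 × 3.2 = 35.14 mg/h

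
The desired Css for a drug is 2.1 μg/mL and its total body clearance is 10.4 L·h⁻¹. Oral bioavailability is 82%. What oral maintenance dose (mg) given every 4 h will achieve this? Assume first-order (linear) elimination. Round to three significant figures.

D = CL × Css × τ / F = 10.40 × 2.1 × 4 / 0.82 = 106.5 mg

107 mg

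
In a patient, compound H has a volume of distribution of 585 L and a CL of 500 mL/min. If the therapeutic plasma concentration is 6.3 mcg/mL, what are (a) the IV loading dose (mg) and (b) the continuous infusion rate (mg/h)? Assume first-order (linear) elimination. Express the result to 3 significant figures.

(a) 3690 mg; (b) 189 mg/h

Loading: fill Vd to C_target → 585.0 L × 6.3 mg/L = 3686 mg
CL = 500 mL/min × 60/1000 = 30.00 L/h
Maintenance: replace elimination → rate = CL × Css = 30.00 × 6.3 = 189.0 mg/h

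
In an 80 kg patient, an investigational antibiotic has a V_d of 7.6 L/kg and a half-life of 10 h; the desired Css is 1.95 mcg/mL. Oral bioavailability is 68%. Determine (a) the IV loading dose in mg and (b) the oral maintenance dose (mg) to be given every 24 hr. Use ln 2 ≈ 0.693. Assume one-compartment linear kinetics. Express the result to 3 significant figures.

Vd = 7.6 L/kg × 80 kg = 608.0 L
LD = Vd × C = 608.0 × 1.95 = 1186 mg
CL = 0.693 × Vd / t½ = 0.693 × 608.0 / 10 = 42.13 L/h
D = CL × Css × τ / F = 42.13 × 1.95 × 24 / 0.68 = 2900 mg

(a) 1190 mg; (b) 2900 mg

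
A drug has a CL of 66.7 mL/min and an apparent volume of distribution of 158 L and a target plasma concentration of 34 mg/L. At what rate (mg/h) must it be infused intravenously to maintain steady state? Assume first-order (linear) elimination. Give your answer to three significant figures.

136 mg/h

Convert clearance: 66.7 mL/min × 60 min/h ÷ 1000 mL/L = 4.002 L/h
R₀ = 4.002 × 34 = 136.1 mg/h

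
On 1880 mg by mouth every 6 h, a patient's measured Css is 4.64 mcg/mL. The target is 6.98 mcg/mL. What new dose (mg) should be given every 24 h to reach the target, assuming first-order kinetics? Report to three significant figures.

11300 mg

For first-order elimination, Css ∝ F·D/(CL·τ); F and CL are unchanged, so Css ∝ D/τ.
D₂ = D₁ × (Css,target / Css,current) × (τ₂/τ₁) = 1880 × (6.98/4.64) × (24/6) = 11310 mg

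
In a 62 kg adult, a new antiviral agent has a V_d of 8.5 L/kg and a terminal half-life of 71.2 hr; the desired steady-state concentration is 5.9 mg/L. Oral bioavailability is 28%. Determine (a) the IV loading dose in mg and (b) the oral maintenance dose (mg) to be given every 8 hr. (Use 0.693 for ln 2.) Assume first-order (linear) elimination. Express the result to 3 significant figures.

(a) 3110 mg; (b) 865 mg

Total Vd = 8.5 × 62 = 527.0 L
LD = Vd × C = 527.0 × 5.9 = 3109 mg
CL = 0.693 × Vd / t½ = 0.693 × 527.0 / 71.2 = 5.129 L/h
D = CL × Css × τ / F = 5.129 × 5.9 × 8 / 0.28 = 864.6 mg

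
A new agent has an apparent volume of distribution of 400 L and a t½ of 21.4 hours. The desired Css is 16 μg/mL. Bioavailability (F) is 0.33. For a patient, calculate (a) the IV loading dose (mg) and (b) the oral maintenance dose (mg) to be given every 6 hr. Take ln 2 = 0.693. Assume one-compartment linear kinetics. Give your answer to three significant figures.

LD = Vd × C = 400.0 × 16 = 6400 mg
CL = 0.693 × Vd / t½ = 0.693 × 400.0 / 21.4 = 12.95 L/h
D = CL × Css × τ / F = 12.95 × 16 × 6 / 0.33 = 3767 mg

(a) 6400 mg; (b) 3770 mg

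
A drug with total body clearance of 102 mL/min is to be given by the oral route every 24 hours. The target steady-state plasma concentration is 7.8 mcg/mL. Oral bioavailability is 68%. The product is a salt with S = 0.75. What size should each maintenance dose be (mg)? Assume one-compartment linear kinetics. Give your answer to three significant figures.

2250 mg

CL = 102 mL/min × 60/1000 = 6.120 L/h
D = CL × Css × τ / F / S = 6.120 × 7.8 × 24 / 0.68 / 0.75 = 2246 mg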